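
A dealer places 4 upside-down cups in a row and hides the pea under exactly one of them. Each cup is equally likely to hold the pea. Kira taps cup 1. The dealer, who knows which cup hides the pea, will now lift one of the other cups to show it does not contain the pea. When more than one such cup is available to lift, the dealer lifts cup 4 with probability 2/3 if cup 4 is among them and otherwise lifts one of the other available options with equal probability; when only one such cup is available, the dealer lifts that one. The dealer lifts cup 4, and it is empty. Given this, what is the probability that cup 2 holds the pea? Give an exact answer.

Apply Bayes' rule, conditioning on where the pea actually is.
If it is under any of cups 1, 2, and 3 (prior 1/4 each): cup 4 is available, opened with probability 2/3; weight (1/4)·(2/3) = 1/6 each.
If it is under cup 4 (prior 1/4): the dealer opened cup 4, so this case is ruled out; weight (1/4)·0 = 0.
The weights sum to 1/2.
So P(the pea under cup 2 | the dealer opened cup 4) = (1/6) / (1/2) = 1/3.

1/3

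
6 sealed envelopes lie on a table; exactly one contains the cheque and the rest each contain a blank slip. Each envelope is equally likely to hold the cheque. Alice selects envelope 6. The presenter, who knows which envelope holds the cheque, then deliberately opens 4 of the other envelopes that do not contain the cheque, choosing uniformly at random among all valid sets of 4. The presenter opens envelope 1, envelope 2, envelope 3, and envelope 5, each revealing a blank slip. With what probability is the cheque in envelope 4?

5/6

Consider each possible location of the cheque in turn.
If it is in any of envelopes 1, 2, 3, and 5 (prior 1/6 each): that envelope was opened and seen not to hold the prize — ruled out; weight (1/6)·0 = 0 each.
If it is in envelope 4 (prior 1/6): the presenter has no choice, probability 1; weight (1/6)·1 = 1/6.
If it is in envelope 6 (prior 1/6): the presenter has 5 equally likely choices, so probability 1/5; weight (1/6)·(1/5) = 1/30.
The weights sum to 1/5.
So P(the cheque in envelope 4 | the presenter opened envelope 1, envelope 2, envelope 3, and envelope 5) = (1/6) / (1/5) = 5/6.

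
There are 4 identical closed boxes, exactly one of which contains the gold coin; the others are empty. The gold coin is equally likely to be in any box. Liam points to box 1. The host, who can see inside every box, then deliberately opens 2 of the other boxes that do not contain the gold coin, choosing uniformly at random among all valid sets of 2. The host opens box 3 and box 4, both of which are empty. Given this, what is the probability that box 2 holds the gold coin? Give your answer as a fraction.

Consider each possible location of the gold coin in turn.
If it is in box 1 (prior 1/4): the host has 3 equally likely choices, so probability 1/3; weight (1/4)·(1/3) = 1/12.
If it is in box 2 (prior 1/4): the host has no choice, probability 1; weight (1/4)·1 = 1/4.
If it is in either of boxes 3 and 4 (prior 1/4 each): that box was opened and seen not to hold the prize — ruled out; weight (1/4)·0 = 0 each.
The weights sum to 1/3.
So P(the gold coin in box 2 | the host opened box 3 and box 4) = (1/4) / (1/3) = 3/4.

3/4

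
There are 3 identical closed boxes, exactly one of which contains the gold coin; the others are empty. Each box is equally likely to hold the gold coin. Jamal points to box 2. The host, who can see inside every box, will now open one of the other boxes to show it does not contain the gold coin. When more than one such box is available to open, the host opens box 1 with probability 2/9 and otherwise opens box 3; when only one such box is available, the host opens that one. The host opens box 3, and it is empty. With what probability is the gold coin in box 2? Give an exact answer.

7/16

Condition on the true location of the gold coin.
If it is in box 1 (prior 1/3): only box 3 is available, probability 1; weight (1/3)·1 = 1/3.
If it is in box 2 (prior 1/3): box 1 is available but not opened, probability 7/9; weight (1/3)·(7/9) = 7/27.
If it is in box 3 (prior 1/3): the host opened box 3, so this case is ruled out; weight (1/3)·0 = 0.
The weights sum to 16/27.
So P(the gold coin in box 2 | the host opened box 3) = (7/27) / (16/27) = 7/16.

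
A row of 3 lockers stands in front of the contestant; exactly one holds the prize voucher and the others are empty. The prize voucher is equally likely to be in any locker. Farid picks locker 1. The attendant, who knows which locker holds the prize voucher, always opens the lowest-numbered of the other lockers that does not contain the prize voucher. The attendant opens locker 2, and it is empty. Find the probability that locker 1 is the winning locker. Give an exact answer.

1/2

Condition on the true location of the prize voucher.
If it is in either of lockers 1 and 3 (prior 1/3 each): locker 2 is the lowest-numbered option available, probability 1; weight (1/3)·1 = 1/3 each.
If it is in locker 2 (prior 1/3): the attendant opened locker 2, so this case is ruled out; weight (1/3)·0 = 0.
The weights sum to 2/3.
So P(the prize voucher in locker 1 | the attendant opened locker 2) = (1/3) / (2/3) = 1/2.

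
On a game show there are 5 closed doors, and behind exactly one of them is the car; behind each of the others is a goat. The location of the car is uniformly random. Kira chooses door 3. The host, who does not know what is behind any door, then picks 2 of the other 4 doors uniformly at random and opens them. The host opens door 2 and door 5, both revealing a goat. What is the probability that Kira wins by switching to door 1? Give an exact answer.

Consider each possible location of the car in turn.
If it is behind any of doors 1, 3, and 4 (prior 1/5 each): the host picks exactly this set with probability 1/6 regardless, and none is the prize; weight (1/5)·(1/6) = 1/30 each.
If it is behind either of doors 2 and 5 (prior 1/5 each): that door was opened and seen not to hold the prize — ruled out; weight (1/5)·0 = 0 each.
The weights sum to 1/10.
So P(the car behind door 1 | the host opened door 2 and door 5) = (1/30) / (1/10) = 1/3.

1/3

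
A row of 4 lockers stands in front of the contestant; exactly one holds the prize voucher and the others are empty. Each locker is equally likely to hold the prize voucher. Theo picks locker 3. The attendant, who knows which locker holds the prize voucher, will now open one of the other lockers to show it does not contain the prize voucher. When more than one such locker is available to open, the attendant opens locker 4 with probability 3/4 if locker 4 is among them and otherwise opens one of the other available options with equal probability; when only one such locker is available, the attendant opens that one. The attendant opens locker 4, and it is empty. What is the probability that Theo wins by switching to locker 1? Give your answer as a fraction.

Condition on the true location of the prize voucher.
If it is in any of lockers 1, 2, and 3 (prior 1/4 each): locker 4 is available, opened with probability 3/4; weight (1/4)·(3/4) = 3/16 each.
If it is in locker 4 (prior 1/4): the attendant opened locker 4, so this case is ruled out; weight (1/4)·0 = 0.
The weights sum to 9/16.
So P(the prize voucher in locker 1 | the attendant opened locker 4) = (3/16) / (9/16) = 1/3.

1/3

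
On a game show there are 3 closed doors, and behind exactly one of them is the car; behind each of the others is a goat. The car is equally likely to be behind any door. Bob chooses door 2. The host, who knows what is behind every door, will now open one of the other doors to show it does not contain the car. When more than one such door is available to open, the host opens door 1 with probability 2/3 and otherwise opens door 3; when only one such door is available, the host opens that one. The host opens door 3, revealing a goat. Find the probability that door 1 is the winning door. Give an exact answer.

Condition on the true location of the car.
If it is behind door 1 (prior 1/3): only door 3 is available, probability 1; weight (1/3)·1 = 1/3.
If it is behind door 2 (prior 1/3): door 1 is available but not opened, probability 1/3; weight (1/3)·(1/3) = 1/9.
If it is behind door 3 (prior 1/3): the host opened door 3, so this case is ruled out; weight (1/3)·0 = 0.
The weights sum to 4/9.
So P(the car behind door 1 | the host opened door 3) = (1/3) / (4/9) = 3/4.

3/4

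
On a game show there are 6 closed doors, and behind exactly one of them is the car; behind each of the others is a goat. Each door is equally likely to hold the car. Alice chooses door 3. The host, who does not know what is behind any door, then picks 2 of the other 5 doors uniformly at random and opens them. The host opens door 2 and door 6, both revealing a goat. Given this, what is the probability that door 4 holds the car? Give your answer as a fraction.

1/4

Because the host chose which doors to open without knowing where the car is, the choice is independent of the prize location. Learning that none of the 2 opened doors holds the car simply rules out those 2 locations and leaves the remaining 4 doors still equally likely by symmetry.
So P(the car behind door 4) = 1/4.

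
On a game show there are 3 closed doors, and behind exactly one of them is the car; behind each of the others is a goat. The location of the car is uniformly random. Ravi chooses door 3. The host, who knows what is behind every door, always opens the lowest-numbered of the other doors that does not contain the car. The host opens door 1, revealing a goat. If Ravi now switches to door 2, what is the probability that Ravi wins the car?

1/2

Apply Bayes' rule, conditioning on where the car actually is.
If it is behind door 1 (prior 1/3): the host opened door 1, so this case is ruled out; weight (1/3)·0 = 0.
If it is behind either of doors 2 and 3 (prior 1/3 each): door 1 is the lowest-numbered option available, probability 1; weight (1/3)·1 = 1/3 each.
The weights sum to 2/3.
So P(the car behind door 2 | the host opened door 1) = (1/3) / (2/3) = 1/2.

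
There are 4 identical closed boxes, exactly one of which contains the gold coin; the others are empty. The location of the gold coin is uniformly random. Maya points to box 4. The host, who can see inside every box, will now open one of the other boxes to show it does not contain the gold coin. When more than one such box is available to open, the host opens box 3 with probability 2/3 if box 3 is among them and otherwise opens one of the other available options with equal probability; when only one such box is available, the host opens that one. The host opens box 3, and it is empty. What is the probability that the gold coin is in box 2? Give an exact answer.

1/3

Consider each possible location of the gold coin in turn.
If it is in any of boxes 1, 2, and 4 (prior 1/4 each): box 3 is available, opened with probability 2/3; weight (1/4)·(2/3) = 1/6 each.
If it is in box 3 (prior 1/4): the host opened box 3, so this case is ruled out; weight (1/4)·0 = 0.
The weights sum to 1/2.
So P(the gold coin in box 2 | the host opened box 3) = (1/6) / (1/2) = 1/3.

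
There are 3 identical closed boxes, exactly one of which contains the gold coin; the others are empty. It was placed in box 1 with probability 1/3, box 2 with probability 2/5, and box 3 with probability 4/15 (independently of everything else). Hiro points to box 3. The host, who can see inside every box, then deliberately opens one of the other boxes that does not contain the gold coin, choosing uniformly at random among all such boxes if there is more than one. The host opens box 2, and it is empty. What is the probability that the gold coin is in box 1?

Condition on the true location of the gold coin.
If it is in box 1 (prior 1/3): the host has no choice, probability 1; weight (1/3)·1 = 1/3.
If it is in box 2 (prior 2/5): the host opened box 2, so this case is ruled out; weight (2/5)·0 = 0.
If it is in box 3 (prior 4/15): the host has 2 equally likely choices, so probability 1/2; weight (4/15)·(1/2) = 2/15.
The weights sum to 7/15.
So P(the gold coin in box 1 | the host opened box 2) = (1/3) / (7/15) = 5/7.

5/7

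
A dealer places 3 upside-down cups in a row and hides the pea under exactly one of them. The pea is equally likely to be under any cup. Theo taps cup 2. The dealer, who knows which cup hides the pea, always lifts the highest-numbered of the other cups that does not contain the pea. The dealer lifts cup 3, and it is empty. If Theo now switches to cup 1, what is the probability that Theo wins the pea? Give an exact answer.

Consider each possible location of the pea in turn.
If it is under either of cups 1 and 2 (prior 1/3 each): cup 3 is the highest-numbered option available, probability 1; weight (1/3)·1 = 1/3 each.
If it is under cup 3 (prior 1/3): the dealer opened cup 3, so this case is ruled out; weight (1/3)·0 = 0.
The weights sum to 2/3.
So P(the pea under cup 1 | the dealer opened cup 3) = (1/3) / (2/3) = 1/2.

1/2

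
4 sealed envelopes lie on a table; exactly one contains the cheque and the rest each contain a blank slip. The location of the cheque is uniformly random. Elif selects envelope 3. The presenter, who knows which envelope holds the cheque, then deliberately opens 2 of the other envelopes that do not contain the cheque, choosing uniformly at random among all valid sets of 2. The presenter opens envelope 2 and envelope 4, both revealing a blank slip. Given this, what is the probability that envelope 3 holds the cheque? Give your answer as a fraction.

1/4

Consider each possible location of the cheque in turn.
If it is in envelope 1 (prior 1/4): the presenter has no choice, probability 1; weight (1/4)·1 = 1/4.
If it is in either of envelopes 2 and 4 (prior 1/4 each): that envelope was opened and seen not to hold the prize — ruled out; weight (1/4)·0 = 0 each.
If it is in envelope 3 (prior 1/4): the presenter has 3 equally likely choices, so probability 1/3; weight (1/4)·(1/3) = 1/12.
The weights sum to 1/3.
So P(the cheque in envelope 3 | the presenter opened envelope 2 and envelope 4) = (1/12) / (1/3) = 1/4.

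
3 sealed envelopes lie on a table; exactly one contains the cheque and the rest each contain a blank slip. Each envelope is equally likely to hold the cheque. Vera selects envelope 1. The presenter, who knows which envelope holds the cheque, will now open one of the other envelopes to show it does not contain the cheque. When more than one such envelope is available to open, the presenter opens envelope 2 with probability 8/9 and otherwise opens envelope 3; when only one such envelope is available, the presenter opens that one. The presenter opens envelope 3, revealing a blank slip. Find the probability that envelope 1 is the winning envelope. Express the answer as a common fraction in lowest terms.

Apply Bayes' rule, conditioning on where the cheque actually is.
If it is in envelope 1 (prior 1/3): envelope 2 is available but not opened, probability 1/9; weight (1/3)·(1/9) = 1/27.
If it is in envelope 2 (prior 1/3): only envelope 3 is available, probability 1; weight (1/3)·1 = 1/3.
If it is in envelope 3 (prior 1/3): the presenter opened envelope 3, so this case is ruled out; weight (1/3)·0 = 0.
The weights sum to 10/27.
So P(the cheque in envelope 1 | the presenter opened envelope 3) = (1/27) / (10/27) = 1/10.

1/10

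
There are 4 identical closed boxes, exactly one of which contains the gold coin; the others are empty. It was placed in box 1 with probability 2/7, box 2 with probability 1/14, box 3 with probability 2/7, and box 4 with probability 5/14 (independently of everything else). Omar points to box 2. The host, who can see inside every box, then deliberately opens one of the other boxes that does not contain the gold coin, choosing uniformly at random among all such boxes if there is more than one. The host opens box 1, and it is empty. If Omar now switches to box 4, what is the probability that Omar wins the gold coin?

Condition on the true location of the gold coin.
If it is in box 1 (prior 2/7): the host opened box 1, so this case is ruled out; weight (2/7)·0 = 0.
If it is in box 2 (prior 1/14): the host has 3 equally likely choices, so probability 1/3; weight (1/14)·(1/3) = 1/42.
If it is in box 3 (prior 2/7): the host has 2 equally likely choices, so probability 1/2; weight (2/7)·(1/2) = 1/7.
If it is in box 4 (prior 5/14): the host has 2 equally likely choices, so probability 1/2; weight (5/14)·(1/2) = 5/28.
The weights sum to 29/84.
So P(the gold coin in box 4 | the host opened box 1) = (5/28) / (29/84) = 15/29.

15/29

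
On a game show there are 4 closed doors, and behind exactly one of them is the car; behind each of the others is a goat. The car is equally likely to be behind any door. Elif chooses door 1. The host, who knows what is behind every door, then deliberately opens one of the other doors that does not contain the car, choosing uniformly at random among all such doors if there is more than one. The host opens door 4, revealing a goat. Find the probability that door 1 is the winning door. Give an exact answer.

Apply Bayes' rule, conditioning on where the car actually is.
If it is behind door 1 (prior 1/4): the host has 3 equally likely choices, so probability 1/3; weight (1/4)·(1/3) = 1/12.
If it is behind either of doors 2 and 3 (prior 1/4 each): the host has 2 equally likely choices, so probability 1/2; weight (1/4)·(1/2) = 1/8 each.
If it is behind door 4 (prior 1/4): the host opened door 4, so this case is ruled out; weight (1/4)·0 = 0.
The weights sum to 1/3.
So P(the car behind door 1 | the host opened door 4) = (1/12) / (1/3) = 1/4.

1/4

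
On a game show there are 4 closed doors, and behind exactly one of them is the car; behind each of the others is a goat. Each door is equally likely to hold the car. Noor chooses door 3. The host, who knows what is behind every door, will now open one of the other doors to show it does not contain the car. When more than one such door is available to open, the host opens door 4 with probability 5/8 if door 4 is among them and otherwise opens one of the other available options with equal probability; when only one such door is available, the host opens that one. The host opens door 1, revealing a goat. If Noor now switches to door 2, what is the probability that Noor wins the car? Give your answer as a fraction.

6/17

Condition on the true location of the car.
If it is behind door 1 (prior 1/4): the host opened door 1, so this case is ruled out; weight (1/4)·0 = 0.
If it is behind door 2 (prior 1/4): door 4 is available but not opened, probability 3/8; weight (1/4)·(3/8) = 3/32.
If it is behind door 3 (prior 1/4): door 4 is available but not opened; door 1 gets probability (1 − 5/8)/2 = 3/16; weight (1/4)·(3/16) = 3/64.
If it is behind door 4 (prior 1/4): door 4 holds the prize so is unavailable; the host chooses uniformly among the 2 others, probability 1/2; weight (1/4)·(1/2) = 1/8.
The weights sum to 17/64.
So P(the car behind door 2 | the host opened door 1) = (3/32) / (17/64) = 6/17.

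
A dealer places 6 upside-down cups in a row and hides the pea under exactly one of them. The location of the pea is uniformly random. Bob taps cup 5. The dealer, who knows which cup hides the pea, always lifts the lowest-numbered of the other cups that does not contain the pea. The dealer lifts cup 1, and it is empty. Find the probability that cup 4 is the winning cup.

Condition on the true location of the pea.
If it is under cup 1 (prior 1/6): the dealer opened cup 1, so this case is ruled out; weight (1/6)·0 = 0.
If it is under any of cups 2, 3, 4, 5, and 6 (prior 1/6 each): cup 1 is the lowest-numbered option available, probability 1; weight (1/6)·1 = 1/6 each.
The weights sum to 5/6.
So P(the pea under cup 4 | the dealer opened cup 1) = (1/6) / (5/6) = 1/5.

1/5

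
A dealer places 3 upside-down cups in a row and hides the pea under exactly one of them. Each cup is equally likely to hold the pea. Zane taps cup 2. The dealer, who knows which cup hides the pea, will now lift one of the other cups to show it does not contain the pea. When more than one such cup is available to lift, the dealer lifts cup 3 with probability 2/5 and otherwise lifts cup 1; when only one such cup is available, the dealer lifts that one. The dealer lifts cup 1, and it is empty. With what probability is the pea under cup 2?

Apply Bayes' rule, conditioning on where the pea actually is.
If it is under cup 1 (prior 1/3): the dealer opened cup 1, so this case is ruled out; weight (1/3)·0 = 0.
If it is under cup 2 (prior 1/3): cup 3 is available but not opened, probability 3/5; weight (1/3)·(3/5) = 1/5.
If it is under cup 3 (prior 1/3): only cup 1 is available, probability 1; weight (1/3)·1 = 1/3.
The weights sum to 8/15.
So P(the pea under cup 2 | the dealer opened cup 1) = (1/5) / (8/15) = 3/8.

3/8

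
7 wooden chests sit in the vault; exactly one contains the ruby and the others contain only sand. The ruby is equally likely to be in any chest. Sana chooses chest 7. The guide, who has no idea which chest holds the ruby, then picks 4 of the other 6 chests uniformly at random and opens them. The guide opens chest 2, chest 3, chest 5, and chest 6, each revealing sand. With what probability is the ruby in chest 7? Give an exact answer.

1/3

Because the guide chose which chests to open without knowing where the ruby is, the choice is independent of the prize location. Learning that none of the 4 opened chests holds the ruby simply rules out those 4 locations and leaves the remaining 3 chests still equally likely by symmetry.
So P(the ruby in chest 7) = 1/3.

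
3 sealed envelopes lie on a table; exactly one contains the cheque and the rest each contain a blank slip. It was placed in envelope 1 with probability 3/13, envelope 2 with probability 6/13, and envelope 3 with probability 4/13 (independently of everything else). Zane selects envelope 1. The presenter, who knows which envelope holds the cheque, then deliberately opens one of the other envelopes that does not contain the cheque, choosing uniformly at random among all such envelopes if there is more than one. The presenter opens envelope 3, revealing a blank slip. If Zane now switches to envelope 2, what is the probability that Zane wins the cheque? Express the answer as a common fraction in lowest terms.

4/5

Apply Bayes' rule, conditioning on where the cheque actually is.
If it is in envelope 1 (prior 3/13): the presenter has 2 equally likely choices, so probability 1/2; weight (3/13)·(1/2) = 3/26.
If it is in envelope 2 (prior 6/13): the presenter has no choice, probability 1; weight (6/13)·1 = 6/13.
If it is in envelope 3 (prior 4/13): the presenter opened envelope 3, so this case is ruled out; weight (4/13)·0 = 0.
The weights sum to 15/26.
So P(the cheque in envelope 2 | the presenter opened envelope 3) = (6/13) / (15/26) = 4/5.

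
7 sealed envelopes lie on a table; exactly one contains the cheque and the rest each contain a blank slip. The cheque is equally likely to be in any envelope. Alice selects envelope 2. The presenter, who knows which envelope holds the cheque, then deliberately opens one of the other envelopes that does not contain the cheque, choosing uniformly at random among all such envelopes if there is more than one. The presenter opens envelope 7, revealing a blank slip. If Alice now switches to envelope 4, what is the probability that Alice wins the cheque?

6/35

Condition on the true location of the cheque.
If it is in any of envelopes 1, 3, 4, 5, and 6 (prior 1/7 each): the presenter has 5 equally likely choices, so probability 1/5; weight (1/7)·(1/5) = 1/35 each.
If it is in envelope 2 (prior 1/7): the presenter has 6 equally likely choices, so probability 1/6; weight (1/7)·(1/6) = 1/42.
If it is in envelope 7 (prior 1/7): the presenter opened envelope 7, so this case is ruled out; weight (1/7)·0 = 0.
The weights sum to 1/6.
So P(the cheque in envelope 4 | the presenter opened envelope 7) = (1/35) / (1/6) = 6/35.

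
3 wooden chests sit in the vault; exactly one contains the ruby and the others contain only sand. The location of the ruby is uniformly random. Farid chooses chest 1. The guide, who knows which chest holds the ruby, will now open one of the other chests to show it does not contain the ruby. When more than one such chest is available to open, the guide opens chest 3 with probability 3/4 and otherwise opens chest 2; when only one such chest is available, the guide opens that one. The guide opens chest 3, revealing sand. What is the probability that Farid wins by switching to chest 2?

4/7

Consider each possible location of the ruby in turn.
If it is in chest 1 (prior 1/3): chest 3 is available, opened with probability 3/4; weight (1/3)·(3/4) = 1/4.
If it is in chest 2 (prior 1/3): only chest 3 is available, probability 1; weight (1/3)·1 = 1/3.
If it is in chest 3 (prior 1/3): the guide opened chest 3, so this case is ruled out; weight (1/3)·0 = 0.
The weights sum to 7/12.
So P(the ruby in chest 2 | the guide opened chest 3) = (1/3) / (7/12) = 4/7.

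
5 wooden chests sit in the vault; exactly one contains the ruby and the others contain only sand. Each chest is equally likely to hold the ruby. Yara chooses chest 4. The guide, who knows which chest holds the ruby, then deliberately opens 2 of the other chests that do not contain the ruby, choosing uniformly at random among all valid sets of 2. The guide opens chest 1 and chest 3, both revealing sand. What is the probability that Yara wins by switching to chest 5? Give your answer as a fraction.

Consider each possible location of the ruby in turn.
If it is in either of chests 1 and 3 (prior 1/5 each): that chest was opened and seen not to hold the prize — ruled out; weight (1/5)·0 = 0 each.
If it is in either of chests 2 and 5 (prior 1/5 each): the guide has 3 equally likely choices, so probability 1/3; weight (1/5)·(1/3) = 1/15 each.
If it is in chest 4 (prior 1/5): the guide has 6 equally likely choices, so probability 1/6; weight (1/5)·(1/6) = 1/30.
The weights sum to 1/6.
So P(the ruby in chest 5 | the guide opened chest 1 and chest 3) = (1/15) / (1/6) = 2/5.

2/5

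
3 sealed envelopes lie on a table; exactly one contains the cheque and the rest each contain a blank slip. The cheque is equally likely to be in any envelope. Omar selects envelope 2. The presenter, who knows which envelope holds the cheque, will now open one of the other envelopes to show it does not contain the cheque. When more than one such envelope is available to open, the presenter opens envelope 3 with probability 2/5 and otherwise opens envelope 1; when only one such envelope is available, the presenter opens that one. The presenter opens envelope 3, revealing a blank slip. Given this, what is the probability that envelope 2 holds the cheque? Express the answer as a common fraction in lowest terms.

Condition on the true location of the cheque.
If it is in envelope 1 (prior 1/3): only envelope 3 is available, probability 1; weight (1/3)·1 = 1/3.
If it is in envelope 2 (prior 1/3): envelope 3 is available, opened with probability 2/5; weight (1/3)·(2/5) = 2/15.
If it is in envelope 3 (prior 1/3): the presenter opened envelope 3, so this case is ruled out; weight (1/3)·0 = 0.
The weights sum to 7/15.
So P(the cheque in envelope 2 | the presenter opened envelope 3) = (2/15) / (7/15) = 2/7.

2/7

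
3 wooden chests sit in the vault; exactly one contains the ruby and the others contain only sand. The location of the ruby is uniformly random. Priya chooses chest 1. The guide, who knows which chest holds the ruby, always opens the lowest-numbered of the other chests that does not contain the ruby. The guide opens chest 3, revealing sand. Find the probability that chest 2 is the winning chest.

1

Apply Bayes' rule, conditioning on where the ruby actually is.
If it is in chest 1 (prior 1/3): the guide would have opened chest 2 instead, probability 0; weight (1/3)·0 = 0.
If it is in chest 2 (prior 1/3): chest 3 is the lowest-numbered option available, probability 1; weight (1/3)·1 = 1/3.
If it is in chest 3 (prior 1/3): the guide opened chest 3, so this case is ruled out; weight (1/3)·0 = 0.
The weights sum to 1/3.
So P(the ruby in chest 2 | the guide opened chest 3) = (1/3) / (1/3) = 1.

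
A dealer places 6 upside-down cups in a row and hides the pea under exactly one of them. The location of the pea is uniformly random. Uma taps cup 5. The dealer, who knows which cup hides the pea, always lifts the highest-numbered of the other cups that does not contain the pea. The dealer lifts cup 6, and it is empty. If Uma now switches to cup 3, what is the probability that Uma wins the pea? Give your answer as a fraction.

1/5

Consider each possible location of the pea in turn.
If it is under any of cups 1, 2, 3, 4, and 5 (prior 1/6 each): cup 6 is the highest-numbered option available, probability 1; weight (1/6)·1 = 1/6 each.
If it is under cup 6 (prior 1/6): the dealer opened cup 6, so this case is ruled out; weight (1/6)·0 = 0.
The weights sum to 5/6.
So P(the pea under cup 3 | the dealer opened cup 6) = (1/6) / (5/6) = 1/5.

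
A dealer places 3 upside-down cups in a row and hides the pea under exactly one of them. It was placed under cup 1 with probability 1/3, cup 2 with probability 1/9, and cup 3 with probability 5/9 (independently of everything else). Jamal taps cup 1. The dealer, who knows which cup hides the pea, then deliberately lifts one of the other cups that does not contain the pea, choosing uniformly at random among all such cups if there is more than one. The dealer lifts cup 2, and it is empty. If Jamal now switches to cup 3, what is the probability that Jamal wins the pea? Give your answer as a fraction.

10/13

Consider each possible location of the pea in turn.
If it is under cup 1 (prior 1/3): the dealer has 2 equally likely choices, so probability 1/2; weight (1/3)·(1/2) = 1/6.
If it is under cup 2 (prior 1/9): the dealer opened cup 2, so this case is ruled out; weight (1/9)·0 = 0.
If it is under cup 3 (prior 5/9): the dealer has no choice, probability 1; weight (5/9)·1 = 5/9.
The weights sum to 13/18.
So P(the pea under cup 3 | the dealer opened cup 2) = (5/9) / (13/18) = 10/13.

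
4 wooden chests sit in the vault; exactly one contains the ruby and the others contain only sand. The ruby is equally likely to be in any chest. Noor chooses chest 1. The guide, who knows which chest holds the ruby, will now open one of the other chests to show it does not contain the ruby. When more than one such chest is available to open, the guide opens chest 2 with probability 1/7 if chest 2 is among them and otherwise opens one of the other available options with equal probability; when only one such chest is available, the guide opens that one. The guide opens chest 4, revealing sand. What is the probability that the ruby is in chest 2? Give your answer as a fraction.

7/25

Consider each possible location of the ruby in turn.
If it is in chest 1 (prior 1/4): chest 2 is available but not opened; chest 4 gets probability (1 − 1/7)/2 = 3/7; weight (1/4)·(3/7) = 3/28.
If it is in chest 2 (prior 1/4): chest 2 holds the prize so is unavailable; the guide chooses uniformly among the 2 others, probability 1/2; weight (1/4)·(1/2) = 1/8.
If it is in chest 3 (prior 1/4): chest 2 is available but not opened, probability 6/7; weight (1/4)·(6/7) = 3/14.
If it is in chest 4 (prior 1/4): the guide opened chest 4, so this case is ruled out; weight (1/4)·0 = 0.
The weights sum to 25/56.
So P(the ruby in chest 2 | the guide opened chest 4) = (1/8) / (25/56) = 7/25.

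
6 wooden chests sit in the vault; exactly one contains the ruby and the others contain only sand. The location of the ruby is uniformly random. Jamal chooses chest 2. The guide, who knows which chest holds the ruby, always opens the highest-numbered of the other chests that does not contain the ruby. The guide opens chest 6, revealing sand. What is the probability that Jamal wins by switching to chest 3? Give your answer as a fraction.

Consider each possible location of the ruby in turn.
If it is in any of chests 1, 2, 3, 4, and 5 (prior 1/6 each): chest 6 is the highest-numbered option available, probability 1; weight (1/6)·1 = 1/6 each.
If it is in chest 6 (prior 1/6): the guide opened chest 6, so this case is ruled out; weight (1/6)·0 = 0.
The weights sum to 5/6.
So P(the ruby in chest 3 | the guide opened chest 6) = (1/6) / (5/6) = 1/5.

1/5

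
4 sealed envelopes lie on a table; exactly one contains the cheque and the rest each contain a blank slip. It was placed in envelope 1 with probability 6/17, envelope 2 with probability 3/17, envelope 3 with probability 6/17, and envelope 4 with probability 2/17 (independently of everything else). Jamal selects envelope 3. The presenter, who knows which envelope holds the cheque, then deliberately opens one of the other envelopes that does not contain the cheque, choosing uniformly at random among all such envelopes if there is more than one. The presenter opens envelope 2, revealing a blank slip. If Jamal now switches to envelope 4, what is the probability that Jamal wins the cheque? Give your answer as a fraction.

1/6

Consider each possible location of the cheque in turn.
If it is in envelope 1 (prior 6/17): the presenter has 2 equally likely choices, so probability 1/2; weight (6/17)·(1/2) = 3/17.
If it is in envelope 2 (prior 3/17): the presenter opened envelope 2, so this case is ruled out; weight (3/17)·0 = 0.
If it is in envelope 3 (prior 6/17): the presenter has 3 equally likely choices, so probability 1/3; weight (6/17)·(1/3) = 2/17.
If it is in envelope 4 (prior 2/17): the presenter has 2 equally likely choices, so probability 1/2; weight (2/17)·(1/2) = 1/17.
The weights sum to 6/17.
So P(the cheque in envelope 4 | the presenter opened envelope 2) = (1/17) / (6/17) = 1/6.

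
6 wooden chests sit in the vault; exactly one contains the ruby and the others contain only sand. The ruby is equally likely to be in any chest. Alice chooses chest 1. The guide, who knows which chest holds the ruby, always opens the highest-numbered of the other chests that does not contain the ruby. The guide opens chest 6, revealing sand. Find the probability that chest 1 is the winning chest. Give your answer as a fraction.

1/5

Condition on the true location of the ruby.
If it is in any of chests 1, 2, 3, 4, and 5 (prior 1/6 each): chest 6 is the highest-numbered option available, probability 1; weight (1/6)·1 = 1/6 each.
If it is in chest 6 (prior 1/6): the guide opened chest 6, so this case is ruled out; weight (1/6)·0 = 0.
The weights sum to 5/6.
So P(the ruby in chest 1 | the guide opened chest 6) = (1/6) / (5/6) = 1/5.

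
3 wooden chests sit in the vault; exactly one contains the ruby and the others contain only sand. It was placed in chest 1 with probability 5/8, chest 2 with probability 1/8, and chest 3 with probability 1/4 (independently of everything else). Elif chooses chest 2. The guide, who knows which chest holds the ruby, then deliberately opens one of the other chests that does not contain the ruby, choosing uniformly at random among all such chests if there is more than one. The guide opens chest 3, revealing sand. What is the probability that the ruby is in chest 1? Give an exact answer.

Condition on the true location of the ruby.
If it is in chest 1 (prior 5/8): the guide has no choice, probability 1; weight (5/8)·1 = 5/8.
If it is in chest 2 (prior 1/8): the guide has 2 equally likely choices, so probability 1/2; weight (1/8)·(1/2) = 1/16.
If it is in chest 3 (prior 1/4): the guide opened chest 3, so this case is ruled out; weight (1/4)·0 = 0.
The weights sum to 11/16.
So P(the ruby in chest 1 | the guide opened chest 3) = (5/8) / (11/16) = 10/11.

10/11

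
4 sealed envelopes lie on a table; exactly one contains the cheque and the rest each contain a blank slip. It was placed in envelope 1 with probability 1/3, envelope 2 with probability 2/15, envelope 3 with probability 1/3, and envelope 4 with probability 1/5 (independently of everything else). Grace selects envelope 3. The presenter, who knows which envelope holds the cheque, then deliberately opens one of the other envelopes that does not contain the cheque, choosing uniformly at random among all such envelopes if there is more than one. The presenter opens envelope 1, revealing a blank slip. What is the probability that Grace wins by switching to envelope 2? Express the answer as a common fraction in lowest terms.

Condition on the true location of the cheque.
If it is in envelope 1 (prior 1/3): the presenter opened envelope 1, so this case is ruled out; weight (1/3)·0 = 0.
If it is in envelope 2 (prior 2/15): the presenter has 2 equally likely choices, so probability 1/2; weight (2/15)·(1/2) = 1/15.
If it is in envelope 3 (prior 1/3): the presenter has 3 equally likely choices, so probability 1/3; weight (1/3)·(1/3) = 1/9.
If it is in envelope 4 (prior 1/5): the presenter has 2 equally likely choices, so probability 1/2; weight (1/5)·(1/2) = 1/10.
The weights sum to 5/18.
So P(the cheque in envelope 2 | the presenter opened envelope 1) = (1/15) / (5/18) = 6/25.

6/25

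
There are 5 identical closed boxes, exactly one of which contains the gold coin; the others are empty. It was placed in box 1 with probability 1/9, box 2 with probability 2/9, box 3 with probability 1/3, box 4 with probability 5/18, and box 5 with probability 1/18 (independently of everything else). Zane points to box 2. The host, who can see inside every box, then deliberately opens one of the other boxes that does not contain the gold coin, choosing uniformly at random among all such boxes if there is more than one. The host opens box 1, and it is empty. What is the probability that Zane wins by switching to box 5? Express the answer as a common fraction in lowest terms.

Consider each possible location of the gold coin in turn.
If it is in box 1 (prior 1/9): the host opened box 1, so this case is ruled out; weight (1/9)·0 = 0.
If it is in box 2 (prior 2/9): the host has 4 equally likely choices, so probability 1/4; weight (2/9)·(1/4) = 1/18.
If it is in box 3 (prior 1/3): the host has 3 equally likely choices, so probability 1/3; weight (1/3)·(1/3) = 1/9.
If it is in box 4 (prior 5/18): the host has 3 equally likely choices, so probability 1/3; weight (5/18)·(1/3) = 5/54.
If it is in box 5 (prior 1/18): the host has 3 equally likely choices, so probability 1/3; weight (1/18)·(1/3) = 1/54.
The weights sum to 5/18.
So P(the gold coin in box 5 | the host opened box 1) = (1/54) / (5/18) = 1/15.

1/15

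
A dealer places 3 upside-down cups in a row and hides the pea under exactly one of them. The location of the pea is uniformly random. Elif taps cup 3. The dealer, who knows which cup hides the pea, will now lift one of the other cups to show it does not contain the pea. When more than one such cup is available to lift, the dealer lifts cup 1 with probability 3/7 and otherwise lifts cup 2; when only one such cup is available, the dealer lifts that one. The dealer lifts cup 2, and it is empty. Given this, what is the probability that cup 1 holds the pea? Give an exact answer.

Condition on the true location of the pea.
If it is under cup 1 (prior 1/3): only cup 2 is available, probability 1; weight (1/3)·1 = 1/3.
If it is under cup 2 (prior 1/3): the dealer opened cup 2, so this case is ruled out; weight (1/3)·0 = 0.
If it is under cup 3 (prior 1/3): cup 1 is available but not opened, probability 4/7; weight (1/3)·(4/7) = 4/21.
The weights sum to 11/21.
So P(the pea under cup 1 | the dealer opened cup 2) = (1/3) / (11/21) = 7/11.

7/11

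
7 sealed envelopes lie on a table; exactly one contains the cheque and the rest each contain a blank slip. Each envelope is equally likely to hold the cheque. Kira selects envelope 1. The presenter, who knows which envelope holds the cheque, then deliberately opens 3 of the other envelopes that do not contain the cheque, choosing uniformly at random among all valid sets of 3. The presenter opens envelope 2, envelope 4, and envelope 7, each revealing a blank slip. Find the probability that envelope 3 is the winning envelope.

2/7

Condition on the true location of the cheque.
If it is in envelope 1 (prior 1/7): the presenter has 20 equally likely choices, so probability 1/20; weight (1/7)·(1/20) = 1/140.
If it is in any of envelopes 2, 4, and 7 (prior 1/7 each): that envelope was opened and seen not to hold the prize — ruled out; weight (1/7)·0 = 0 each.
If it is in any of envelopes 3, 5, and 6 (prior 1/7 each): the presenter has 10 equally likely choices, so probability 1/10; weight (1/7)·(1/10) = 1/70 each.
The weights sum to 1/20.
So P(the cheque in envelope 3 | the presenter opened envelope 2, envelope 4, and envelope 7) = (1/70) / (1/20) = 2/7.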